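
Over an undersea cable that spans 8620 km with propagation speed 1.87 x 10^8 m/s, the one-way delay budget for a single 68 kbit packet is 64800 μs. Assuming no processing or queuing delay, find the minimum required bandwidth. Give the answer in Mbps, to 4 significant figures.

Propagation delay = 8620000 / 187000000 = 46096.3 μs.
Transmission budget = 64800 − 46096.3 = 18703.7 μs.
R ≥ L / t_tx = 68000 bits / 0.0187037 s = 3.636 Mbps.

3.636 Mbps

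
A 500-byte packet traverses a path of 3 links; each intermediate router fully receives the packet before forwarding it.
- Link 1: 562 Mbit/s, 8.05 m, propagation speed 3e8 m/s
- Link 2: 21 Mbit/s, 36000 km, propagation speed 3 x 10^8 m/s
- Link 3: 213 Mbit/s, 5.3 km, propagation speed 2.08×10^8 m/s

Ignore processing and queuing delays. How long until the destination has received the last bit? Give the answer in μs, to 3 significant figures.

120000 μs

L = 500 × 8 = 4000 bits.
Transmission delays (L/R per hop): 7.11744, 190.476, 18.7793 μs; sum = 216.373 μs.
Propagation delays (d/s per hop): 0.0268333, 120000, 25.4808 μs; sum = 120026 μs.
End-to-end = 120000 μs.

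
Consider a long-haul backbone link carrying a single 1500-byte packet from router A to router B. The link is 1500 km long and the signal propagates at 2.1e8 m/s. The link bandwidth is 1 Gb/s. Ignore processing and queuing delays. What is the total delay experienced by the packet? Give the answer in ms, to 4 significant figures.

7.155 ms

L = 1500 × 8 = 12000 bits.
Transmission delay = L/R = 12000 / 1000000000 = 0.012 ms.
Propagation delay = d/s = 1500000 m / 210000000 m/s = 7.14286 ms.
Total = 7.155 ms.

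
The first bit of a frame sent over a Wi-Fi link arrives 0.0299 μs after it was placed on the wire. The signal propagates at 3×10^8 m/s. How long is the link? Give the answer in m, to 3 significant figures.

d = s × t_prop = 300000000 × 2.99e-08 = 8.97 m.

8.97 m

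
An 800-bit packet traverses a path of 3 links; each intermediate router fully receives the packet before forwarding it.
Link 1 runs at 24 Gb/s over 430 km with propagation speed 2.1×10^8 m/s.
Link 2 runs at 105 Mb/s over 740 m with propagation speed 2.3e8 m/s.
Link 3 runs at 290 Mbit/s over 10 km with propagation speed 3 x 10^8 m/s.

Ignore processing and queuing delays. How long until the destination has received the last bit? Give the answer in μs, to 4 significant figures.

Transmission delays (L/R per hop): 0.0333333, 7.61905, 2.75862 μs; sum = 10.411 μs.
Propagation delays (d/s per hop): 2047.62, 3.21739, 33.3333 μs; sum = 2084.17 μs.
End-to-end = 2095 μs.

2095 μs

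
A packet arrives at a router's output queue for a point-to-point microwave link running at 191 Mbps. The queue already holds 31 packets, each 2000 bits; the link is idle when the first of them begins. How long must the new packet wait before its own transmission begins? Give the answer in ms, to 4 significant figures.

0.3246 ms

Each queued packet: L/R = 2000/191000000 = 0.0104712 ms.
31 queued → 0.324607 ms.
Queuing delay = 0.3246 ms.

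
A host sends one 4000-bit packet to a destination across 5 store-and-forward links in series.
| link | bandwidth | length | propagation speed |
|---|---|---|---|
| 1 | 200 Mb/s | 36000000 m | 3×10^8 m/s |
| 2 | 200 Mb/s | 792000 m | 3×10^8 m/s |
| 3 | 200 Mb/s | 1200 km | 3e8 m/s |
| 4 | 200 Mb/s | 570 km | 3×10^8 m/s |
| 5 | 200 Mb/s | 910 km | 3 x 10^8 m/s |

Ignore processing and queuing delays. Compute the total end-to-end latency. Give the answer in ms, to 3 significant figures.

Transmission delay per hop = L/R = 4000/200000000 = 0.02 ms; 5 hops → 0.1 ms.
Propagation delays (d/s per hop): 120, 2.64, 4, 1.9, 3.03333 ms; sum = 131.573 ms.
End-to-end = 132 ms.

132 ms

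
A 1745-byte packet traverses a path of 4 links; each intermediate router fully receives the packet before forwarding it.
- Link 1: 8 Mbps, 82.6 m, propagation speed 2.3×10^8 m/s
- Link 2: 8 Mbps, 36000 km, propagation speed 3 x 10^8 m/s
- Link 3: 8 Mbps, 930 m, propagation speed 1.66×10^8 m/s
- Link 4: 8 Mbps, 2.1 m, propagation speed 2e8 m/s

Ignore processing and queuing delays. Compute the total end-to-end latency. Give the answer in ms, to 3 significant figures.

L = 1745 × 8 = 13960 bits.
Transmission delay per hop = L/R = 13960/8000000 = 1.745 ms; 4 hops → 6.98 ms.
Propagation delays (d/s per hop): 0.00035913, 120, 0.00560241, 1.05e-05 ms; sum = 120.006 ms.
End-to-end = 127 ms.

127 ms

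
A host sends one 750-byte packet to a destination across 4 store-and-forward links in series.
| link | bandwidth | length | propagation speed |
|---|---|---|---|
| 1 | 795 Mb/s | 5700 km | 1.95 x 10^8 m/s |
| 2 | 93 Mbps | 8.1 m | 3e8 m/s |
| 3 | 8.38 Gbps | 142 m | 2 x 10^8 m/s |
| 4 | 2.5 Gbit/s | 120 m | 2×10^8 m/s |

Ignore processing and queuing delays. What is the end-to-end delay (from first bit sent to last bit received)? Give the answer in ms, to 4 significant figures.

L = 750 × 8 = 6000 bits.
Transmission delays (L/R per hop): 0.00754717, 0.0645161, 0.00071599, 0.0024 ms; sum = 0.0751793 ms.
Propagation delays (d/s per hop): 29.2308, 2.7e-05, 0.00071, 0.0006 ms; sum = 29.2321 ms.
End-to-end = 29.31 ms.

29.31 ms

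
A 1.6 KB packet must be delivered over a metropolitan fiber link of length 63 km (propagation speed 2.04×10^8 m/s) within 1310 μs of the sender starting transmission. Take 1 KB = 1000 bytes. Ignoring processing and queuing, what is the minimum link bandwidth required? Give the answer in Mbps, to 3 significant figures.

L = 12800 bits.
Propagation delay = 63000 / 204000000 = 308.824 μs.
Transmission budget = 1310 − 308.824 = 1001.18 μs.
R ≥ L / t_tx = 12800 bits / 0.00100118 s = 12.8 Mbps.

12.8 Mbps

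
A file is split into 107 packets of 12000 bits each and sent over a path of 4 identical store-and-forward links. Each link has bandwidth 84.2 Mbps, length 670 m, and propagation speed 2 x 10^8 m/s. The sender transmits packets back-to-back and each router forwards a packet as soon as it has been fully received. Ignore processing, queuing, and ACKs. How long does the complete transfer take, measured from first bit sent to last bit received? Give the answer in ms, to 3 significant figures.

15.7 ms

Per-hop transmission t_tx = L/R = 12000/84200000 = 0.142518 ms.
Per-hop propagation t_prop = 670/200000000 = 0.00335 ms.
Pipeline fill: first packet needs 4·t_tx to clear all hops; remaining 106 packets each add one t_tx.
Total = (4+107-1)·t_tx + 4·t_prop = 110·0.142518 + 4·0.00335 = 15.7 ms.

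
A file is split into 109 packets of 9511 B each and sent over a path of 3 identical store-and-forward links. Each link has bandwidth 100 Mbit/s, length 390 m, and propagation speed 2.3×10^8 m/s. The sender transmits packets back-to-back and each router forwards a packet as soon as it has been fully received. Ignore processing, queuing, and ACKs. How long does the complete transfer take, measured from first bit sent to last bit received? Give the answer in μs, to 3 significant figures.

84500 μs

Per-hop transmission t_tx = L/R = 76088/100000000 = 760.88 μs.
Per-hop propagation t_prop = 390/2.3e+08 = 1.69565 μs.
Pipeline fill: first packet needs 3·t_tx to clear all hops; remaining 108 packets each add one t_tx.
Total = (3+109-1)·t_tx + 3·t_prop = 111·760.88 + 3·1.69565 = 84500 μs.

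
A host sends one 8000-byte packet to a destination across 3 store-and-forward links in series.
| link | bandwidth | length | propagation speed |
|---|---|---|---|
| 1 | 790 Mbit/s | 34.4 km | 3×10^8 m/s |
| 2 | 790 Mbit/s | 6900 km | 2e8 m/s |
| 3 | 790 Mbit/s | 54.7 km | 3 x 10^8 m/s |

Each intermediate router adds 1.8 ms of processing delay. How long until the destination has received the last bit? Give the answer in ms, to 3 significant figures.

L = 8000 × 8 = 64000 bits.
Transmission delay per hop = L/R = 64000/790000000 = 0.0810127 ms; 3 hops → 0.243038 ms.
Propagation delays (d/s per hop): 0.114667, 34.5, 0.182333 ms; sum = 34.797 ms.
Processing at 2 router(s): 2 × 1.8 ms = 3.6 ms.
End-to-end = 38.6 ms.

38.6 ms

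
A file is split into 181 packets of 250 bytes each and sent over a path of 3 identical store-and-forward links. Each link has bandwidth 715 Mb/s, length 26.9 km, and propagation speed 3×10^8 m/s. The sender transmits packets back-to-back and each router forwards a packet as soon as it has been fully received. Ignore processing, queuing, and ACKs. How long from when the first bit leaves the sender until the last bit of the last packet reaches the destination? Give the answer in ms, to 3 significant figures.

Per-hop transmission t_tx = L/R = 2000/715000000 = 0.0027972 ms.
Per-hop propagation t_prop = 26900/300000000 = 0.0896667 ms.
Pipeline fill: first packet needs 3·t_tx to clear all hops; remaining 180 packets each add one t_tx.
Total = (3+181-1)·t_tx + 3·t_prop = 183·0.0027972 + 3·0.0896667 = 0.781 ms.

0.781 ms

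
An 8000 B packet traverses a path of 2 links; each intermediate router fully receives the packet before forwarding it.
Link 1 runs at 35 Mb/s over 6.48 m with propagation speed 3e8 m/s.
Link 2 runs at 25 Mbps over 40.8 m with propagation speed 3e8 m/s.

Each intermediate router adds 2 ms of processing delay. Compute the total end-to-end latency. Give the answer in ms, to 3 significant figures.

6.39 ms

L = 8000 × 8 = 64000 bits.
Transmission delays (L/R per hop): 1.82857, 2.56 ms; sum = 4.38857 ms.
Propagation delays (d/s per hop): 2.16e-05, 0.000136 ms; sum = 0.0001576 ms.
Processing at 1 router(s): 1 × 2 ms = 2 ms.
End-to-end = 6.39 ms.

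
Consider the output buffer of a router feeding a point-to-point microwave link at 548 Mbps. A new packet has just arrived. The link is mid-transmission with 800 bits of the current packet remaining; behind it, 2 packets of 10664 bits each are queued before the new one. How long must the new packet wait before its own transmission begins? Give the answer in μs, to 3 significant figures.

40.4 μs

Each queued packet: L/R = 10664/548000000 = 19.4599 μs.
2 queued → 38.9197 μs.
Plus remaining 800 bits of current packet: 1.45985 μs.
Queuing delay = 40.4 μs.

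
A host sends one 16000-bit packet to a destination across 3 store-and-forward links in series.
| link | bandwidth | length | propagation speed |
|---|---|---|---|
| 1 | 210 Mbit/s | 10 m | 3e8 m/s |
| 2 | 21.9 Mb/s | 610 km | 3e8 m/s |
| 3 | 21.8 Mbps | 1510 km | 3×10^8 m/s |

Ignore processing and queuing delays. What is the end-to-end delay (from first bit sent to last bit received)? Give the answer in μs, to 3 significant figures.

8610 μs

Transmission delays (L/R per hop): 76.1905, 730.594, 733.945 μs; sum = 1540.73 μs.
Propagation delays (d/s per hop): 0.0333333, 2033.33, 5033.33 μs; sum = 7066.7 μs.
End-to-end = 8610 μs.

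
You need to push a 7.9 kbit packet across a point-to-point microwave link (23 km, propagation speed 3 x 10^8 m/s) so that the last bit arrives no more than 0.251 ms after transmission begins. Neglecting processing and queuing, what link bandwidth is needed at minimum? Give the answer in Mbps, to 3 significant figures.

45.3 Mbps

Propagation delay = 23000 / 300000000 = 0.0766667 ms.
Transmission budget = 0.251 − 0.0766667 = 0.174333 ms.
R ≥ L / t_tx = 7900 bits / 0.000174333 s = 45.3 Mbps.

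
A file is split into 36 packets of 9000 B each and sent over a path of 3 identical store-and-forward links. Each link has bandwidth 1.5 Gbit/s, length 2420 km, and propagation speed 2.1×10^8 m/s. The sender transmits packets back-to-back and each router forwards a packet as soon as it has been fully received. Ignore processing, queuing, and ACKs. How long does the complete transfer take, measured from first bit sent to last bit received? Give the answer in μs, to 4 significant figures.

36400 μs

Per-hop transmission t_tx = L/R = 72000/1500000000 = 48 μs.
Per-hop propagation t_prop = 2420000/210000000 = 11523.8 μs.
Pipeline fill: first packet needs 3·t_tx to clear all hops; remaining 35 packets each add one t_tx.
Total = (3+36-1)·t_tx + 3·t_prop = 38·48 + 3·11523.8 = 36400 μs.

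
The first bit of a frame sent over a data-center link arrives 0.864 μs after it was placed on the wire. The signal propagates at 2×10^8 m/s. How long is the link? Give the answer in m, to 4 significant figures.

172.8 m

d = s × t_prop = 200000000 × 8.64e-07 = 172.8 m.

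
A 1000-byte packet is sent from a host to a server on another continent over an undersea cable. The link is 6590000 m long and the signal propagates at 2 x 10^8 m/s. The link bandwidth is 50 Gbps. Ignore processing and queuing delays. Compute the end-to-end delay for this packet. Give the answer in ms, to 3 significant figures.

L = 1000 × 8 = 8000 bits.
Transmission delay = L/R = 8000 / 50000000000 = 0.00016 ms.
Propagation delay = d/s = 6590000 m / 200000000 m/s = 32.95 ms.
Total = 33.0 ms.

33.0 ms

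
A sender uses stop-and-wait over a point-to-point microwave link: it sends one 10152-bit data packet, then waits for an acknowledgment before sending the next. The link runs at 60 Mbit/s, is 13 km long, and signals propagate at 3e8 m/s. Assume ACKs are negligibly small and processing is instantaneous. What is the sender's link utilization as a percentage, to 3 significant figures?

66.1 %

t_tx = L/R = 10152/60000000 = 0.0001692 s.
t_prop = 13000/300000000 = 4.33333e-05 s; RTT = 8.66667e-05 s.
Cycle = t_tx + RTT = 0.000255867 s.
Utilization = t_tx / cycle = 0.0001692/0.000255867 = 66.1 %.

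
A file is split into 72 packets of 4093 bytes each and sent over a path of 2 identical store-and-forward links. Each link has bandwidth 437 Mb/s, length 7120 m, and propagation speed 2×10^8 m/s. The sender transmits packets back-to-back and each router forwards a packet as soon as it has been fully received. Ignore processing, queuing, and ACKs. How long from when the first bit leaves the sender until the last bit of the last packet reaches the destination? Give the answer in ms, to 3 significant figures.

Per-hop transmission t_tx = L/R = 32744/437000000 = 0.0749291 ms.
Per-hop propagation t_prop = 7120/200000000 = 0.0356 ms.
Pipeline fill: first packet needs 2·t_tx to clear all hops; remaining 71 packets each add one t_tx.
Total = (2+72-1)·t_tx + 2·t_prop = 73·0.0749291 + 2·0.0356 = 5.54 ms.

5.54 ms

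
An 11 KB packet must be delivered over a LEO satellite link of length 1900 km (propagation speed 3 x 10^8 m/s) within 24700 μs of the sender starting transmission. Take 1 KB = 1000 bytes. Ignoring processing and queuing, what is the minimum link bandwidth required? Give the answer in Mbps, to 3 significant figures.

L = 88000 bits.
Propagation delay = 1900000 / 300000000 = 6333.33 μs.
Transmission budget = 24700 − 6333.33 = 18366.7 μs.
R ≥ L / t_tx = 88000 bits / 0.0183667 s = 4.79 Mbps.

4.79 Mbps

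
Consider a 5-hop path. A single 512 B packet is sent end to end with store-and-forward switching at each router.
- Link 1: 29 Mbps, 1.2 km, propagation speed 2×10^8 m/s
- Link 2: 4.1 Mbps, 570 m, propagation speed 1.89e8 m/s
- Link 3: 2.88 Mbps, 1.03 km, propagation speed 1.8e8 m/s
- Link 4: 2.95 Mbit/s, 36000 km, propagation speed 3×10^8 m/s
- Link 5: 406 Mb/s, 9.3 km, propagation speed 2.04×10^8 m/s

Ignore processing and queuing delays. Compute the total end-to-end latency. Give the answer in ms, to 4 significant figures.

L = 512 × 8 = 4096 bits.
Transmission delays (L/R per hop): 0.141241, 0.999024, 1.42222, 1.38847, 0.0100887 ms; sum = 3.96105 ms.
Propagation delays (d/s per hop): 0.006, 0.00301587, 0.00572222, 120, 0.0455882 ms; sum = 120.06 ms.
End-to-end = 124.0 ms.

124.0 ms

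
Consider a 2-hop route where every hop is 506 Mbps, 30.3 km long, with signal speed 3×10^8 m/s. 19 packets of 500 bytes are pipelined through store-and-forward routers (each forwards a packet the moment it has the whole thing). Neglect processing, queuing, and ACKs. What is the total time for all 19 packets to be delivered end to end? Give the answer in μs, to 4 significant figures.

Per-hop transmission t_tx = L/R = 4000/506000000 = 7.90514 μs.
Per-hop propagation t_prop = 30300/300000000 = 101 μs.
Pipeline fill: first packet needs 2·t_tx to clear all hops; remaining 18 packets each add one t_tx.
Total = (2+19-1)·t_tx + 2·t_prop = 20·7.90514 + 2·101 = 360.1 μs.

360.1 μs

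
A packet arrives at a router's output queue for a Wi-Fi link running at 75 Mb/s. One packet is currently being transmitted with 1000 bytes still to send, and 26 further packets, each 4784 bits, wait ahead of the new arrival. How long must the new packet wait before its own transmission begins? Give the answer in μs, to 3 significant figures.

Each queued packet: L/R = 4784/75000000 = 63.7867 μs.
26 queued → 1658.45 μs.
Plus remaining 8000 bits of current packet: 106.667 μs.
Queuing delay = 1770 μs.

1770 μs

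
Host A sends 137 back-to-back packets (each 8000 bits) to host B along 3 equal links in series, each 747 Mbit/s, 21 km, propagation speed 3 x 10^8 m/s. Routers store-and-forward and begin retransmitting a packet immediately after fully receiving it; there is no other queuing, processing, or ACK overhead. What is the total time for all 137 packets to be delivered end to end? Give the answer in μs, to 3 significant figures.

1700 μs

Per-hop transmission t_tx = L/R = 8000/747000000 = 10.7095 μs.
Per-hop propagation t_prop = 21000/300000000 = 70 μs.
Pipeline fill: first packet needs 3·t_tx to clear all hops; remaining 136 packets each add one t_tx.
Total = (3+137-1)·t_tx + 3·t_prop = 139·10.7095 + 3·70 = 1700 μs.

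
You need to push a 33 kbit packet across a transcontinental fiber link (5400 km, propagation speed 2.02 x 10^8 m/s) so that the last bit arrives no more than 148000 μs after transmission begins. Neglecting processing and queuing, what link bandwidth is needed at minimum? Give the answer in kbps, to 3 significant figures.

Propagation delay = 5400000 / 202000000 = 26732.7 μs.
Transmission budget = 148000 − 26732.7 = 121267 μs.
R ≥ L / t_tx = 33000 bits / 0.121267 s = 272 kbps.

272 kbps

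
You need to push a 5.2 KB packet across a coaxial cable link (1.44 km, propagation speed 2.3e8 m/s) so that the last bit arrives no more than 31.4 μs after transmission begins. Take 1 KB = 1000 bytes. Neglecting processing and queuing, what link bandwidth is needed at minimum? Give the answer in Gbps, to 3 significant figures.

L = 41600 bits.
Propagation delay = 1440 / 2.3e+08 = 6.26087 μs.
Transmission budget = 31.4 − 6.26087 = 25.1391 μs.
R ≥ L / t_tx = 41600 bits / 2.51391e-05 s = 1.65 Gbps.

1.65 Gbps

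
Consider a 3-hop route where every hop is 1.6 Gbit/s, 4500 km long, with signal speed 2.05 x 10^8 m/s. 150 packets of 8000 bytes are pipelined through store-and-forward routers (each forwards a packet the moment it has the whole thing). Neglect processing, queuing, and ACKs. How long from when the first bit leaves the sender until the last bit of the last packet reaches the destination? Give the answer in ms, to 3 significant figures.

Per-hop transmission t_tx = L/R = 64000/1600000000 = 0.04 ms.
Per-hop propagation t_prop = 4500000/2.05e+08 = 21.9512 ms.
Pipeline fill: first packet needs 3·t_tx to clear all hops; remaining 149 packets each add one t_tx.
Total = (3+150-1)·t_tx + 3·t_prop = 152·0.04 + 3·21.9512 = 71.9 ms.

71.9 ms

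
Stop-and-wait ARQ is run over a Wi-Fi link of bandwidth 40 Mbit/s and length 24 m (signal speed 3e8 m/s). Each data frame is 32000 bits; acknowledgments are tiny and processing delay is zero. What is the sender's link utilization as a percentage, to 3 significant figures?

t_tx = L/R = 32000/40000000 = 0.0008 s.
t_prop = 24/300000000 = 8e-08 s; RTT = 1.6e-07 s.
Cycle = t_tx + RTT = 0.00080016 s.
Utilization = t_tx / cycle = 0.0008/0.00080016 = 100 %.

100 %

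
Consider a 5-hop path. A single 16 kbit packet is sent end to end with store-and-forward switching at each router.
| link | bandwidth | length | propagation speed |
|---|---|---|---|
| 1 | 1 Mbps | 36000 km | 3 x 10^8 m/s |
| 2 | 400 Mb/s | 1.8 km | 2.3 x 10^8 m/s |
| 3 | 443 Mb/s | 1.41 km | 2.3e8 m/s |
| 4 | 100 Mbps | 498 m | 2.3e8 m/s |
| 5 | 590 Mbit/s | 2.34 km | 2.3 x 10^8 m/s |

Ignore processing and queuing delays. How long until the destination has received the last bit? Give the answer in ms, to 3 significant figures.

L = 16000 bits.
Transmission delays (L/R per hop): 16, 0.04, 0.0361174, 0.16, 0.0271186 ms; sum = 16.2632 ms.
Propagation delays (d/s per hop): 120, 0.00782609, 0.00613043, 0.00216522, 0.0101739 ms; sum = 120.026 ms.
End-to-end = 136 ms.

136 ms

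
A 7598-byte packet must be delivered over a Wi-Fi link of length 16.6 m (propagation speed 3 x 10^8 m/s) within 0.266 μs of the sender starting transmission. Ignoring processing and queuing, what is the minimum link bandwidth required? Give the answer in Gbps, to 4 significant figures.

L = 60784 bits.
Propagation delay = 16.6 / 300000000 = 0.0553333 μs.
Transmission budget = 0.266 − 0.0553333 = 0.210667 μs.
R ≥ L / t_tx = 60784 bits / 2.10667e-07 s = 288.5 Gbps.

288.5 Gbps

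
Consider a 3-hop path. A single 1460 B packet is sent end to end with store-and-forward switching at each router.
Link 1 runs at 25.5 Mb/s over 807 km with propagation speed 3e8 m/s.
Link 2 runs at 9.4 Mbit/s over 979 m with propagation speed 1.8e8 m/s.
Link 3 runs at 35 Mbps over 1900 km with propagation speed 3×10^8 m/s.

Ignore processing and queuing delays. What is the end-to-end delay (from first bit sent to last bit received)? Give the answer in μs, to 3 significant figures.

11100 μs

L = 1460 × 8 = 11680 bits.
Transmission delays (L/R per hop): 458.039, 1242.55, 333.714 μs; sum = 2034.31 μs.
Propagation delays (d/s per hop): 2690, 5.43889, 6333.33 μs; sum = 9028.77 μs.
End-to-end = 11100 μs.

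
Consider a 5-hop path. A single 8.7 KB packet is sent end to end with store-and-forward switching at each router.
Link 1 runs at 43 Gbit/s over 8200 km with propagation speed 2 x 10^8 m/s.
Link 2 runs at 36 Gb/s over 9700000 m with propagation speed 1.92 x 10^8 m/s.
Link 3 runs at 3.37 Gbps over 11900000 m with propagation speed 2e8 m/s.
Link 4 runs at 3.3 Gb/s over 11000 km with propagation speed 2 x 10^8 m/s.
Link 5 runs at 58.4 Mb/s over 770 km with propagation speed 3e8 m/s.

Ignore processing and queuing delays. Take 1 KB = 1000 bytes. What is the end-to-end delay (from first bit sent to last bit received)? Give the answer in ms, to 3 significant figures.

L = 69600 bits.
Transmission delays (L/R per hop): 0.0016186, 0.00193333, 0.0206528, 0.0210909, 1.19178 ms; sum = 1.23708 ms.
Propagation delays (d/s per hop): 41, 50.5208, 59.5, 55, 2.56667 ms; sum = 208.588 ms.
End-to-end = 210 ms.

210 ms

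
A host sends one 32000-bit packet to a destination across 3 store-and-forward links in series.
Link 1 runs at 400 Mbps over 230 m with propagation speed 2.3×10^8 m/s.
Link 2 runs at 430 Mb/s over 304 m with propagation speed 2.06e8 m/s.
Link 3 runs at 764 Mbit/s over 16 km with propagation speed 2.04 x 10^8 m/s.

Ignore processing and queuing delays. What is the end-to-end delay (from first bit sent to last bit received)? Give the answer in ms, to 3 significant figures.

0.277 ms

Transmission delays (L/R per hop): 0.08, 0.0744186, 0.0418848 ms; sum = 0.196303 ms.
Propagation delays (d/s per hop): 0.001, 0.00147573, 0.0784314 ms; sum = 0.0809071 ms.
End-to-end = 0.277 ms.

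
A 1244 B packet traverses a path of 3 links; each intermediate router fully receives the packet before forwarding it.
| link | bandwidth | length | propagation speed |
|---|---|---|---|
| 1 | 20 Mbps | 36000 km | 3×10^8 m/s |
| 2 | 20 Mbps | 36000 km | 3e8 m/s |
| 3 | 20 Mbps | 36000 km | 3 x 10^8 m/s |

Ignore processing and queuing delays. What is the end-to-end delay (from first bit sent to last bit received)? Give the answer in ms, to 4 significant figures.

L = 1244 × 8 = 9952 bits.
Transmission delay per hop = L/R = 9952/20000000 = 0.4976 ms; 3 hops → 1.4928 ms.
Propagation delays (d/s per hop): 120, 120, 120 ms; sum = 360 ms.
End-to-end = 361.5 ms.

361.5 ms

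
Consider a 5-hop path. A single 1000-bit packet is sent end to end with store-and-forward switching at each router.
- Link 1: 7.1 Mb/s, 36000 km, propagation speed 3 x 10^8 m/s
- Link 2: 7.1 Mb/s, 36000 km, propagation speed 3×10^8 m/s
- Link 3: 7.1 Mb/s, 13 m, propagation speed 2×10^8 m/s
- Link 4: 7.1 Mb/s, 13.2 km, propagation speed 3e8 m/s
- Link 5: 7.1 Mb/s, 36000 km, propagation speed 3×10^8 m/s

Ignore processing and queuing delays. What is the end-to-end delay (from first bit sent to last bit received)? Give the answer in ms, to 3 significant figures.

361 ms

Transmission delay per hop = L/R = 1000/7100000 = 0.140845 ms; 5 hops → 0.704225 ms.
Propagation delays (d/s per hop): 120, 120, 6.5e-05, 0.044, 120 ms; sum = 360.044 ms.
End-to-end = 361 ms.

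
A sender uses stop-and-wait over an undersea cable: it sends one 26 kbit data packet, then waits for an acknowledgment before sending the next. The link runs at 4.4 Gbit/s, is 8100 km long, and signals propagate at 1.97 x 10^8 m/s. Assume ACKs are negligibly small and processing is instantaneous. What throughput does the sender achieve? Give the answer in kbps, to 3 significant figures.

t_tx = L/R = 26000/4400000000 = 5.90909e-06 s.
t_prop = 8100000/197000000 = 0.0411168 s; RTT = 0.0822335 s.
Cycle = t_tx + RTT = 0.0822394 s.
Throughput = L / cycle = 26000 / 0.0822394 = 316 kbps.

316 kbps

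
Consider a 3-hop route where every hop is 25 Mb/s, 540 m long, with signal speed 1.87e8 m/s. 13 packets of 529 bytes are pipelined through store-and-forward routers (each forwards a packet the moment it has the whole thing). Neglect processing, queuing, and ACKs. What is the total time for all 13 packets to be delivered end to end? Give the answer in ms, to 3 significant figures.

2.55 ms

Per-hop transmission t_tx = L/R = 4232/25000000 = 0.16928 ms.
Per-hop propagation t_prop = 540/187000000 = 0.0028877 ms.
Pipeline fill: first packet needs 3·t_tx to clear all hops; remaining 12 packets each add one t_tx.
Total = (3+13-1)·t_tx + 3·t_prop = 15·0.16928 + 3·0.0028877 = 2.55 ms.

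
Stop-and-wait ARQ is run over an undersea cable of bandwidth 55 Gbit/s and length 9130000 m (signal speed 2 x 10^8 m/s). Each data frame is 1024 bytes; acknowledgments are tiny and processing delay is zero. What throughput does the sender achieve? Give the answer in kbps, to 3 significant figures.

t_tx = L/R = 8192/55000000000 = 1.48945e-07 s.
t_prop = 9130000/200000000 = 0.04565 s; RTT = 0.0913 s.
Cycle = t_tx + RTT = 0.0913001 s.
Throughput = L / cycle = 8192 / 0.0913001 = 89.7 kbps.

89.7 kbps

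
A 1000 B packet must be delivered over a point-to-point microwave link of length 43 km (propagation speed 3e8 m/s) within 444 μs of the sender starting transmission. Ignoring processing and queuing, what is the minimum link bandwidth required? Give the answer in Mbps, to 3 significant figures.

L = 8000 bits.
Propagation delay = 43000 / 300000000 = 143.333 μs.
Transmission budget = 444 − 143.333 = 300.667 μs.
R ≥ L / t_tx = 8000 bits / 0.000300667 s = 26.6 Mbps.

26.6 Mbps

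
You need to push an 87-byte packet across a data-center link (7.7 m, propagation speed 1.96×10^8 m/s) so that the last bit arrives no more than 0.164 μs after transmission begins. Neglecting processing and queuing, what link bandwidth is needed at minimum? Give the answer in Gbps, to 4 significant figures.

5.581 Gbps

L = 696 bits.
Propagation delay = 7.7 / 196000000 = 0.0392857 μs.
Transmission budget = 0.164 − 0.0392857 = 0.124714 μs.
R ≥ L / t_tx = 696 bits / 1.24714e-07 s = 5.581 Gbps.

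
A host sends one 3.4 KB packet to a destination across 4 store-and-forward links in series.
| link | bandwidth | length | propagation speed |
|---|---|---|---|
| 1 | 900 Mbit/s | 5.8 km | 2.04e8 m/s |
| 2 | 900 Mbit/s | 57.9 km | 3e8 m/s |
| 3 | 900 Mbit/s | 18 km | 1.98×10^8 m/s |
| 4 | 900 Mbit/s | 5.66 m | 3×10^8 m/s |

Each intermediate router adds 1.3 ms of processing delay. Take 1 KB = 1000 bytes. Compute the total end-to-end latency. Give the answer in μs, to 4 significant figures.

4333 μs

L = 27200 bits.
Transmission delay per hop = L/R = 27200/900000000 = 30.2222 μs; 4 hops → 120.889 μs.
Propagation delays (d/s per hop): 28.4314, 193, 90.9091, 0.0188667 μs; sum = 312.359 μs.
Processing at 3 router(s): 3 × 1.3 ms = 3900 μs.
End-to-end = 4333 μs.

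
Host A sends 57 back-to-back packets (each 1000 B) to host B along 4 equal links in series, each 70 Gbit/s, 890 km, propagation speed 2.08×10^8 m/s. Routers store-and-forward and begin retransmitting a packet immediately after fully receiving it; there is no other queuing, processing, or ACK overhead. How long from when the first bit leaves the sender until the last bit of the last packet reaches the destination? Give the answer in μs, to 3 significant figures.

Per-hop transmission t_tx = L/R = 8000/70000000000 = 0.114286 μs.
Per-hop propagation t_prop = 890000/208000000 = 4278.85 μs.
Pipeline fill: first packet needs 4·t_tx to clear all hops; remaining 56 packets each add one t_tx.
Total = (4+57-1)·t_tx + 4·t_prop = 60·0.114286 + 4·4278.85 = 17100 μs.

17100 μs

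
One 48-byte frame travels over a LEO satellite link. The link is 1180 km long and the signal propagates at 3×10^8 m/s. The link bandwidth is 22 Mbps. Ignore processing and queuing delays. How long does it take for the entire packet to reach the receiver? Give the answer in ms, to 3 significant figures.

L = 48 × 8 = 384 bits.
Transmission delay = L/R = 384 / 22000000 = 0.0174545 ms.
Propagation delay = d/s = 1180000 m / 300000000 m/s = 3.93333 ms.
Total = 3.95 ms.

3.95 ms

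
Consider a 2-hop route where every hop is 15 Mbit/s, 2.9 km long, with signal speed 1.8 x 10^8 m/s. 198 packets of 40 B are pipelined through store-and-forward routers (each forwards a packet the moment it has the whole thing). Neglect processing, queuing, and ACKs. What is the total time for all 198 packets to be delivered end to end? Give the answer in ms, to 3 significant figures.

Per-hop transmission t_tx = L/R = 320/15000000 = 0.0213333 ms.
Per-hop propagation t_prop = 2900/180000000 = 0.0161111 ms.
Pipeline fill: first packet needs 2·t_tx to clear all hops; remaining 197 packets each add one t_tx.
Total = (2+198-1)·t_tx + 2·t_prop = 199·0.0213333 + 2·0.0161111 = 4.28 ms.

4.28 ms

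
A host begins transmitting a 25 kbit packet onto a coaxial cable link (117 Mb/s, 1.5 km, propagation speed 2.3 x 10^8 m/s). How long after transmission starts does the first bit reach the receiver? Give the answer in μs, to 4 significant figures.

First bit experiences only propagation delay: d/s = 1500/2.3e+08 = 6.522 μs.

6.522 μs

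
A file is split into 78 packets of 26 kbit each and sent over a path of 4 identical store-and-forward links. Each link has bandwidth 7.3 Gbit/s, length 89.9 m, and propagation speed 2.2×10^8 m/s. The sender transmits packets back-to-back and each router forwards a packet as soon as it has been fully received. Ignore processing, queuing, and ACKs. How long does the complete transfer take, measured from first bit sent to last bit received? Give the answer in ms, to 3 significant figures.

Per-hop transmission t_tx = L/R = 26000/7300000000 = 0.00356164 ms.
Per-hop propagation t_prop = 89.9/2.2e+08 = 0.000408636 ms.
Pipeline fill: first packet needs 4·t_tx to clear all hops; remaining 77 packets each add one t_tx.
Total = (4+78-1)·t_tx + 4·t_prop = 81·0.00356164 + 4·0.000408636 = 0.290 ms.

0.290 ms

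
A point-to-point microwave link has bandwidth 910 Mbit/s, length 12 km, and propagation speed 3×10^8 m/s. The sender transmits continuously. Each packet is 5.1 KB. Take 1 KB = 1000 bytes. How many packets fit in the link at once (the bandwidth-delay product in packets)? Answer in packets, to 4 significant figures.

Propagation delay = 12000 / 300000000 = 4e-05 s.
BDP = R × t_prop = 910000000 × 4e-05 = 36400 bits.
In packets of 40800 bits: 0.8922 packets.

0.8922 packets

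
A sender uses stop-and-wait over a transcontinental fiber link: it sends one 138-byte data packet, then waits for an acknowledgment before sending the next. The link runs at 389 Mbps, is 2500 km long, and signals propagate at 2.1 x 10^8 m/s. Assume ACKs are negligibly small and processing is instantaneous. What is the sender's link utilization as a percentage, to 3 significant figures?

0.0119 %

t_tx = L/R = 1104/389000000 = 2.83805e-06 s.
t_prop = 2500000/210000000 = 0.0119048 s; RTT = 0.0238095 s.
Cycle = t_tx + RTT = 0.0238124 s.
Utilization = t_tx / cycle = 2.83805e-06/0.0238124 = 0.0119 %.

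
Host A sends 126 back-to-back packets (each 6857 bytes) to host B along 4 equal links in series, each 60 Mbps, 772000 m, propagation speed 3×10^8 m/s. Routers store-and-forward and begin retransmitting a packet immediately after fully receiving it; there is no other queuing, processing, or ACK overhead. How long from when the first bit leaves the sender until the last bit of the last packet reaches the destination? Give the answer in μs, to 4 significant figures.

128200 μs

Per-hop transmission t_tx = L/R = 54856/60000000 = 914.267 μs.
Per-hop propagation t_prop = 772000/300000000 = 2573.33 μs.
Pipeline fill: first packet needs 4·t_tx to clear all hops; remaining 125 packets each add one t_tx.
Total = (4+126-1)·t_tx + 4·t_prop = 129·914.267 + 4·2573.33 = 128200 μs.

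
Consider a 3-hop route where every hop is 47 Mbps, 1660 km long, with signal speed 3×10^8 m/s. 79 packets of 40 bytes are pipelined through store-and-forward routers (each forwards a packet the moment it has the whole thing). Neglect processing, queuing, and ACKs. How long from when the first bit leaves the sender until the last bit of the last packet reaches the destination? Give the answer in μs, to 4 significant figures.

17150 μs

Per-hop transmission t_tx = L/R = 320/47000000 = 6.80851 μs.
Per-hop propagation t_prop = 1660000/300000000 = 5533.33 μs.
Pipeline fill: first packet needs 3·t_tx to clear all hops; remaining 78 packets each add one t_tx.
Total = (3+79-1)·t_tx + 3·t_prop = 81·6.80851 + 3·5533.33 = 17150 μs.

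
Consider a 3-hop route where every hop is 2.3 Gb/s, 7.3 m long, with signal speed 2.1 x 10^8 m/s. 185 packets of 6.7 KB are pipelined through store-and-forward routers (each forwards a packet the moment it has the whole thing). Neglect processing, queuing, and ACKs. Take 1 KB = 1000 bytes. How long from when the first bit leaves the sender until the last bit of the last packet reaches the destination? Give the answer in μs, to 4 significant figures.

4358 μs

Per-hop transmission t_tx = L/R = 53600/2300000000 = 23.3043 μs.
Per-hop propagation t_prop = 7.3/210000000 = 0.0347619 μs.
Pipeline fill: first packet needs 3·t_tx to clear all hops; remaining 184 packets each add one t_tx.
Total = (3+185-1)·t_tx + 3·t_prop = 187·23.3043 + 3·0.0347619 = 4358 μs.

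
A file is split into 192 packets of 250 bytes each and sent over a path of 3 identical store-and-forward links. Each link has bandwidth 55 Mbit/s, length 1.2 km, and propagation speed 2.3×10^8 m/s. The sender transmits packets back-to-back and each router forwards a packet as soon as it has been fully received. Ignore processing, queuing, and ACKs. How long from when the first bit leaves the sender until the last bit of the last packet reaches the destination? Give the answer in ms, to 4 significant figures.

7.070 ms

Per-hop transmission t_tx = L/R = 2000/55000000 = 0.0363636 ms.
Per-hop propagation t_prop = 1200/2.3e+08 = 0.00521739 ms.
Pipeline fill: first packet needs 3·t_tx to clear all hops; remaining 191 packets each add one t_tx.
Total = (3+192-1)·t_tx + 3·t_prop = 194·0.0363636 + 3·0.00521739 = 7.070 ms.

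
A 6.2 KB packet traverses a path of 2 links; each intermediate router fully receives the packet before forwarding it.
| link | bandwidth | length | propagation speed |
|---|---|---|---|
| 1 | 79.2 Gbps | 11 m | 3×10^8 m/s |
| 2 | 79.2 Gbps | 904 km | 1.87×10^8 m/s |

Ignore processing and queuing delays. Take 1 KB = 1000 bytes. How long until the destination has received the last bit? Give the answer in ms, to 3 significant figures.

L = 49600 bits.
Transmission delay per hop = L/R = 49600/79200000000 = 0.000626263 ms; 2 hops → 0.00125253 ms.
Propagation delays (d/s per hop): 3.66667e-05, 4.83422 ms; sum = 4.83426 ms.
End-to-end = 4.84 ms.

4.84 ms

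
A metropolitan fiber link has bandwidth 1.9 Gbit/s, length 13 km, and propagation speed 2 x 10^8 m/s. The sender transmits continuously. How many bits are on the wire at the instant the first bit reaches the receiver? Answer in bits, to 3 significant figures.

124000 bits

Propagation delay = 13000 / 200000000 = 6.5e-05 s.
BDP = R × t_prop = 1900000000 × 6.5e-05 = 123500 bits.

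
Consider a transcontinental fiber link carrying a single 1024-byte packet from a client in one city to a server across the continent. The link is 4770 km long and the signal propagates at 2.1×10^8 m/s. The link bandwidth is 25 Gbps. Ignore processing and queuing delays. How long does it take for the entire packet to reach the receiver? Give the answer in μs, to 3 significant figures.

L = 1024 × 8 = 8192 bits.
Transmission delay = L/R = 8192 / 25000000000 = 0.32768 μs.
Propagation delay = d/s = 4770000 m / 210000000 m/s = 22714.3 μs.
Total = 22700 μs.

22700 μs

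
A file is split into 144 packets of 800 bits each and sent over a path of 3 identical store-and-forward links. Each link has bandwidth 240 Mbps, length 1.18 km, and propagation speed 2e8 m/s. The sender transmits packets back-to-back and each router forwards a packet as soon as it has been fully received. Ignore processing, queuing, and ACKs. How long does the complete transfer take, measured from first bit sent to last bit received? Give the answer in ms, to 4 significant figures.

Per-hop transmission t_tx = L/R = 800/240000000 = 0.00333333 ms.
Per-hop propagation t_prop = 1180/200000000 = 0.0059 ms.
Pipeline fill: first packet needs 3·t_tx to clear all hops; remaining 143 packets each add one t_tx.
Total = (3+144-1)·t_tx + 3·t_prop = 146·0.00333333 + 3·0.0059 = 0.5044 ms.

0.5044 ms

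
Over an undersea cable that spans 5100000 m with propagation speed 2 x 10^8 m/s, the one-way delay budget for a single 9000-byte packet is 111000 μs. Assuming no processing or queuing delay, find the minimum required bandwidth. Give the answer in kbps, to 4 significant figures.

842.1 kbps

L = 72000 bits.
Propagation delay = 5100000 / 200000000 = 25500 μs.
Transmission budget = 111000 − 25500 = 85500 μs.
R ≥ L / t_tx = 72000 bits / 0.0855 s = 842.1 kbps.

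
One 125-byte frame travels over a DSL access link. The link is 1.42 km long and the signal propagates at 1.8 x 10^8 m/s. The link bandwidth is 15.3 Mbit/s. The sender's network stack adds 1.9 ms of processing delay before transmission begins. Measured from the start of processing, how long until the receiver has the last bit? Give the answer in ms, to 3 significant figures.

L = 125 × 8 = 1000 bits.
Transmission delay = L/R = 1000 / 15300000 = 0.0653595 ms.
Propagation delay = d/s = 1420 m / 180000000 m/s = 0.00788889 ms.
Plus processing delay 1.9 ms = 1.9 ms.
Total = 1.97 ms.

1.97 ms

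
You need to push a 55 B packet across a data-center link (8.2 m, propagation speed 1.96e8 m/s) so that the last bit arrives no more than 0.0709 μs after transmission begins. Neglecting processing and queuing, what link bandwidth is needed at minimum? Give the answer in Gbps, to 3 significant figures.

L = 440 bits.
Propagation delay = 8.2 / 196000000 = 0.0418367 μs.
Transmission budget = 0.0709 − 0.0418367 = 0.0290633 μs.
R ≥ L / t_tx = 440 bits / 2.90633e-08 s = 15.1 Gbps.

15.1 Gbps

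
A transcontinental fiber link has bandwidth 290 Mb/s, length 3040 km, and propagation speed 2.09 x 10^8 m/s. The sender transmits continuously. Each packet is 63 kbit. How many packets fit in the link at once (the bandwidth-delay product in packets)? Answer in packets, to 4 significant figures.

66.96 packets

Propagation delay = 3040000 / 209000000 = 0.0145455 s.
BDP = R × t_prop = 290000000 × 0.0145455 = 4218180 bits.
In packets of 63000 bits: 66.96 packets.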